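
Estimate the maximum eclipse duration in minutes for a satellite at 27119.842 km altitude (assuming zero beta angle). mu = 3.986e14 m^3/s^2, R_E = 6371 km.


r = 33490.8420 km
T = 1016.5976 min
Eclipse fraction = arcsin(R_E/r)/pi = arcsin(6371.0000/33490.8420)/pi
= arcsin(0.1902311)/pi = 0.06092373
Eclipse duration = 0.06092373 * 1016.5976 = 61.9349 min

61.9349 minutes


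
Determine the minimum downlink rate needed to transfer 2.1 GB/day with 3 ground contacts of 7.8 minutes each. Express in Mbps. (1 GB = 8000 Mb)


total contact time = 3 * 7.8 * 60 = 1404.0000 s
data = 2.1 GB = 16800.0000 Mb
rate = 16800.0000 / 1404.0000 = 11.9658 Mbps

11.9658 Mbps


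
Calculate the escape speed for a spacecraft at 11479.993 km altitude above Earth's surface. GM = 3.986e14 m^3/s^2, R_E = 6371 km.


r = 6371.0 + 11479.993 = 17850.9930 km = 1.7850993e+07 m
v_esc = sqrt(2*mu/r) = sqrt(2*3.986e14 / 1.7850993e+07)
v_esc = 6682.7075 m/s = 6.6827 km/s

6.6827 km/s


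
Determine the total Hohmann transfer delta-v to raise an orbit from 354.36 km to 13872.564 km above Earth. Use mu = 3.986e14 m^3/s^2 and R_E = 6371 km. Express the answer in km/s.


r1 = 6725.3600 km = 6.72536e+06 m
r2 = 20243.5640 km = 2.0243564e+07 m
dv1 = sqrt(mu/r1)*(sqrt(2*r2/(r1+r2)) - 1) = 1734.1488 m/s
dv2 = sqrt(mu/r2)*(1 - sqrt(2*r1/(r1+r2))) = 1303.6023 m/s
total dv = |dv1| + |dv2| = 1734.1488 + 1303.6023 = 3037.7511 m/s = 3.0378 km/s

3.0378 km/s


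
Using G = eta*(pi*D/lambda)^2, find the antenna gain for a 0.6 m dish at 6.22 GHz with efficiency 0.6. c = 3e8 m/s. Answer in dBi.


lambda = c/f = 3e8 / 6.22e+09 = 0.04823151 m
G = eta*(pi*D/lambda)^2 = 0.6*(pi*0.6/0.04823151)^2
G = 916.4141 (linear)
G = 10*log10(916.4141) = 29.6209 dBi

29.6209 dBi


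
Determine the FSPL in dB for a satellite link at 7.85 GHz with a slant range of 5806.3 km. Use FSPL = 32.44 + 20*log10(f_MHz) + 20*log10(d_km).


f = 7.85 GHz = 7850.0000 MHz
d = 5806.3 km
FSPL = 32.44 + 20*log10(7850.0000) + 20*log10(5806.3)
FSPL = 32.44 + 77.8974 + 75.2780
FSPL = 185.6154 dB

185.6154 dB


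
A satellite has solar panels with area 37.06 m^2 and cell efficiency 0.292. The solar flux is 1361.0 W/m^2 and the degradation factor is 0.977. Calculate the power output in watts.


P = area * eta * S * degradation
P = 37.06 * 0.292 * 1361.0 * 0.977
P = 14389.3427 W

14389.3427 W


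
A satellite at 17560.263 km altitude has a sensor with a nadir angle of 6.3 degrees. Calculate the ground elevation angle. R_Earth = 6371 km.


r = R_E + alt = 23931.2630 km
Law of sines in the satellite / Earth-center / ground-point triangle:
  sin(nadir)/R_E = sin(90 + el)/r  =>  cos(el) = (r/R_E)*sin(nadir)
cos(el) = (23931.2630 / 6371.0000) * sin(6.3 deg) = 0.4121929
el = arccos(0.4121929) = 65.6573 deg
(Earth-central angle = 90 - nadir - el = 18.0427 deg)

65.6573 degrees


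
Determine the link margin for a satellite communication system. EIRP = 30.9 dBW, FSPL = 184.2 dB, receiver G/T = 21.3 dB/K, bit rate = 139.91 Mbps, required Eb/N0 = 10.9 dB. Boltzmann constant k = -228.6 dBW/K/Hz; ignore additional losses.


C/N0 = EIRP - FSPL + G/T - k = 30.9 - 184.2 + 21.3 - (-228.6)
C/N0 = 96.6000 dB-Hz
R_b = 139.91 Mbps = 1.3991e+08 bps -> 10*log10(R_b) = 81.4585 dB-Hz
Eb/N0 = C/N0 - 10*log10(R_b) = 96.6000 - 81.4585 = 15.1415 dB
Margin = Eb/N0 - Eb/N0_req = 15.1415 - 10.9 = 4.2415 dB (link closes)

4.2415 dB


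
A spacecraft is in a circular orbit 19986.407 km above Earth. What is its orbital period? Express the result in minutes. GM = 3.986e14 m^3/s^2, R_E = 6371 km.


r = 26357.4070 km = 2.6357407e+07 m
T = 2*pi*sqrt(r^3/mu) = 2*pi*sqrt(1.8310831e+22 / 3.986e14)
T = 42585.8427 s = 709.7640 min

709.7640 minutes


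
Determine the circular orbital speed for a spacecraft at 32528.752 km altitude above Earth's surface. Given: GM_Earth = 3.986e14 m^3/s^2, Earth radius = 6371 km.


r = R_E + alt = 6371.0 + 32528.752 = 38899.7520 km = 3.8899752e+07 m
v = sqrt(mu/r) = sqrt(3.986e14 / 3.8899752e+07) = 3201.0704 m/s = 3.2011 km/s

3.2011 km/s


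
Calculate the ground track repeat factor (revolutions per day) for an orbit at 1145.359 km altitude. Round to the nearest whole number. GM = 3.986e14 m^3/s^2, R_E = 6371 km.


r = 7.516359e+06 m
T = 2*pi*sqrt(r^3/mu) = 6485.1869 s = 108.0864 min
revs/day = 1440 / 108.0864 = 13.3227
Rounded: 13 revolutions per day

13 revolutions per day


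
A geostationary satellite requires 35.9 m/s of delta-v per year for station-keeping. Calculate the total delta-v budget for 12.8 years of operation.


dV = rate * years = 35.9 * 12.8
dV = 459.5200 m/s

459.5200 m/s


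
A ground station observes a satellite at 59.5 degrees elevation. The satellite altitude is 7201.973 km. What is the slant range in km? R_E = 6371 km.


h = 7201.973 km, el = 59.5 deg
d = -R_E*sin(el) + sqrt((R_E*sin(el))^2 + 2*R_E*h + h^2)
d = -6371.0000*sin(1.0385) + sqrt((6371.0000*0.8616292)^2 + 2*6371.0000*7201.973 + 7201.973^2)
d = 7692.7418 km

7692.7418 km


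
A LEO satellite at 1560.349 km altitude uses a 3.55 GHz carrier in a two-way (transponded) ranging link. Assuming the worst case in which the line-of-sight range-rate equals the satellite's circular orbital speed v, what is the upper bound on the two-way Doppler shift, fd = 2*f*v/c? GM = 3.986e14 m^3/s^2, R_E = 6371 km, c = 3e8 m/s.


r = 7.931349e+06 m
v = sqrt(mu/r) = 7089.1655 m/s (worst-case radial velocity)
f = 3.55 GHz = 3.55e+09 Hz
fd = 2*f*v/c = 2*3.55e+09*7089.1655/3.0e+08
fd = 167776.9175 Hz

167776.9175 Hz


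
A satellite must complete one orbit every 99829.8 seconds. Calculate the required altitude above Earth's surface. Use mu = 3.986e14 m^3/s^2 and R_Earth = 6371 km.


T = 99829.8 s
r = (mu*T^2/(4*pi^2))^(1/3) = (3.986e14 * 99829.8^2 / (4*pi^2))^(1/3)
r = 4.6512104e+07 m = 46512.1041 km
alt = r - R_E = 46512.1041 - 6371 = 40141.1041 km

40141.1041 km


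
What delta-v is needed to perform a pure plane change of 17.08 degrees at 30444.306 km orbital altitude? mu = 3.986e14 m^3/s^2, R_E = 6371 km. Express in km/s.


r = 36815.3060 km = 3.6815306e+07 m
V = sqrt(mu/r) = 3290.4435 m/s
di = 17.08 deg = 0.2981022 rad
dV = 2*V*sin(di/2) = 2*3290.4435*sin(0.1490511)
dV = 977.2607 m/s = 0.9772607 km/s

0.9773 km/s


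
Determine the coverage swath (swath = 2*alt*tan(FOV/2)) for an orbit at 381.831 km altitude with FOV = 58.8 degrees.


FOV = 58.8 deg = 1.0263 rad
swath = 2 * alt * tan(FOV/2) = 2 * 381.831 * tan(0.5131268)
swath = 2 * 381.831 * 0.563471
swath = 430.3014 km

430.3014 km


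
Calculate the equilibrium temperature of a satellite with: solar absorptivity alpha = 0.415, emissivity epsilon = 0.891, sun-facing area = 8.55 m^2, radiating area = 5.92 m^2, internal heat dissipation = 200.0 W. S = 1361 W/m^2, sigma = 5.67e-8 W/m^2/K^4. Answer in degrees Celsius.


Numerator = alpha*S*A_sun + Q_int = 0.415*1361*8.55 + 200.0 = 5029.1682 W
Denominator = eps*sigma*A_rad = 0.891*5.67e-8*5.92 = 2.9907662e-07 W/K^4
T^4 = 1.6815651e+10 K^4
T = 360.1044 K = 86.9544 C

86.9544 degrees Celsius


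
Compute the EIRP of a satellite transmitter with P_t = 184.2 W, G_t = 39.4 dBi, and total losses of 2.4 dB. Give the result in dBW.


Pt = 184.2 W = 22.6529 dBW
EIRP = Pt_dBW + Gt - losses = 22.6529 + 39.4 - 2.4 = 59.6529 dBW

59.6529 dBW


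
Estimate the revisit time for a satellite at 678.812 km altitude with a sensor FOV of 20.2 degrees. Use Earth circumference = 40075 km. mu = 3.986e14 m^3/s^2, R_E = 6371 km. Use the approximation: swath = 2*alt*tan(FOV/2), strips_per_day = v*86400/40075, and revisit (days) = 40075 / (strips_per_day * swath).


swath = 2*678.812*tan(0.1762783) = 241.8297 km
v = sqrt(mu/r) = 7519.3427 m/s = 7.5193 km/s
strips/day = v*86400/40075 = 7.5193*86400/40075 = 16.2114
coverage/day = strips * swath = 16.2114 * 241.8297 = 3920.3936 km
revisit = 40075 / 3920.3936 = 10.2222 days

10.2222 days


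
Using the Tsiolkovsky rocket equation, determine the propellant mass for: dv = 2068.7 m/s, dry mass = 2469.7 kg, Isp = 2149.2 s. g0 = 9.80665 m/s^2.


ve = Isp * g0 = 2149.2 * 9.80665 = 21076.452180 m/s
mass ratio = exp(dv/ve) = exp(2068.7/21076.452180) = 1.10313066
m_prop = m_dry * (mr - 1) = 2469.7 * (1.10313066 - 1)
m_prop = 254.7018 kg

254.7018 kg


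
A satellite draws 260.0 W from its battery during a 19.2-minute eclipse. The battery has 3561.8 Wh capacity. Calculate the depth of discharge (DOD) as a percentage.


E_used = P * t / 60 = 260.0 * 19.2 / 60 = 83.2000 Wh
DOD = E_used / E_total * 100 = 83.2000 / 3561.8 * 100
DOD = 2.3359 %

2.3359 %


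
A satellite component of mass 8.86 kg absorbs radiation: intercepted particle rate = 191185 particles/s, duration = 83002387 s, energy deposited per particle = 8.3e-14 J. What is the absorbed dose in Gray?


Total energy deposited = rate * time * E_per
  = 191185 * 83002387 * 8.3e-14 = 1.3171 J
Dose = E_total / mass = 1.3171 / 8.86
Dose = 0.1486582 Gy

0.1487 Gy


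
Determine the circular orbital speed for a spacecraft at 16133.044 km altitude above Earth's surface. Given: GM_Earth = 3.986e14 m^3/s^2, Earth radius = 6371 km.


r = R_E + alt = 6371.0 + 16133.044 = 22504.0440 km = 2.2504044e+07 m
v = sqrt(mu/r) = sqrt(3.986e14 / 2.2504044e+07) = 4208.6069 m/s = 4.2086 km/s

4.2086 km/s


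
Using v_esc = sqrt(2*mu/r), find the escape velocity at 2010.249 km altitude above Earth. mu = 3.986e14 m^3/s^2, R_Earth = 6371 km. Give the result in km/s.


r = 6371.0 + 2010.249 = 8381.2490 km = 8.381249e+06 m
v_esc = sqrt(2*mu/r) = sqrt(2*3.986e14 / 8.381249e+06)
v_esc = 9752.7990 m/s = 9.7528 km/s

9.7528 km/s


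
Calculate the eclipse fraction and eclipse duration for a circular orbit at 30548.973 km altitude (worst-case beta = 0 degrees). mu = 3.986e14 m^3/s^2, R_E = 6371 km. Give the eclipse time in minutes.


r = 36919.9730 km
T = 1176.6628 min
Eclipse fraction = arcsin(R_E/r)/pi = arcsin(6371.0000/36919.9730)/pi
= arcsin(0.1725624)/pi = 0.05520465
Eclipse duration = 0.05520465 * 1176.6628 = 64.9573 min

64.9573 minutes


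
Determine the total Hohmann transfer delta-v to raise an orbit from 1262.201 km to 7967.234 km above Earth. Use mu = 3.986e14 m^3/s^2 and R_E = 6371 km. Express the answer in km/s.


r1 = 7633.2010 km = 7.633201e+06 m
r2 = 14338.2340 km = 1.4338234e+07 m
dv1 = sqrt(mu/r1)*(sqrt(2*r2/(r1+r2)) - 1) = 1029.3167 m/s
dv2 = sqrt(mu/r2)*(1 - sqrt(2*r1/(r1+r2))) = 877.5405 m/s
total dv = |dv1| + |dv2| = 1029.3167 + 877.5405 = 1906.8572 m/s = 1.9069 km/s

1.9069 km/s


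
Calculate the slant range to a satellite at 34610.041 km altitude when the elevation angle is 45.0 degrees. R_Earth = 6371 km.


h = 34610.041 km, el = 45.0 deg
d = -R_E*sin(el) + sqrt((R_E*sin(el))^2 + 2*R_E*h + h^2)
d = -6371.0000*sin(0.7853982) + sqrt((6371.0000*0.7071068)^2 + 2*6371.0000*34610.041 + 34610.041^2)
d = 36227.6988 km

36227.6988 km


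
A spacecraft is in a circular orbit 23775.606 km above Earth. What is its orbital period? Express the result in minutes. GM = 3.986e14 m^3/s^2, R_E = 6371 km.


r = 30146.6060 km = 3.0146606e+07 m
T = 2*pi*sqrt(r^3/mu) = 2*pi*sqrt(2.7397774e+22 / 3.986e14)
T = 52091.7393 s = 868.1957 min

868.1957 minutes


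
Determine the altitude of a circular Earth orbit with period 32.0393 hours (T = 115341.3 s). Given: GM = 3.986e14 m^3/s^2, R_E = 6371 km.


T = 115341.3 s
r = (mu*T^2/(4*pi^2))^(1/3) = (3.986e14 * 115341.3^2 / (4*pi^2))^(1/3)
r = 5.1213259e+07 m = 51213.2591 km
alt = r - R_E = 51213.2591 - 6371 = 44842.2591 km

44842.2591 km


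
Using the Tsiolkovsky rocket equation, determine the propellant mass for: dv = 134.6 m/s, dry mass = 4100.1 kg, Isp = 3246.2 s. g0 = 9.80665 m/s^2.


ve = Isp * g0 = 3246.2 * 9.80665 = 31834.347230 m/s
mass ratio = exp(dv/ve) = exp(134.6/31834.347230) = 1.00423709
m_prop = m_dry * (mr - 1) = 4100.1 * (1.00423709 - 1)
m_prop = 17.3725 kg

17.3725 kg


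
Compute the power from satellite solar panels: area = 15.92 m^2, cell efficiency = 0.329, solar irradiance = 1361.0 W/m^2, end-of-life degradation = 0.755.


P = area * eta * S * degradation
P = 15.92 * 0.329 * 1361.0 * 0.755
P = 5382.0043 W

5382.0043 W


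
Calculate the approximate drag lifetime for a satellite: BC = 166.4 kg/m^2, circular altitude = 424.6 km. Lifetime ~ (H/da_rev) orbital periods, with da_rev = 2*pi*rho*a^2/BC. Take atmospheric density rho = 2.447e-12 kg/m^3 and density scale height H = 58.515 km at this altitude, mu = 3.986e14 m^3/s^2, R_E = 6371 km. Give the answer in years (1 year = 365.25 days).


a = R_E + alt = 6795.6000 km = 6.7956e+06 m
da_rev = 2*pi*rho*a^2/BC = 2*pi*2.447e-12*(6.7956e+06)^2/166.4 = 4.266936 m per revolution
N = H/da_rev = 58515.0000 m / 4.266936 m = 13713.5874 revolutions
P = 2*pi*sqrt(a^3/mu) = 5575.1035 s
lifetime = N*P = 13713.5874 * 5575.1035 = 7.6454669e+07 s = 884.8920 days
years = 884.8920 / 365.25 = 2.4227 years

2.4227 years


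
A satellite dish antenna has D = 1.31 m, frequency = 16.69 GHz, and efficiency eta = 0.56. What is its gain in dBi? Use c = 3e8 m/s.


lambda = c/f = 3e8 / 1.669e+10 = 0.01797484 m
G = eta*(pi*D/lambda)^2 = 0.56*(pi*1.31/0.01797484)^2
G = 29356.2466 (linear)
G = 10*log10(29356.2466) = 44.6770 dBi

44.6770 dBi


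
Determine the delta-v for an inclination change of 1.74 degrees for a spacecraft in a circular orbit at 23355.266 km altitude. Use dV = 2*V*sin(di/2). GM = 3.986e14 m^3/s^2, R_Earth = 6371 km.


r = 29726.2660 km = 2.9726266e+07 m
V = sqrt(mu/r) = 3661.8324 m/s
di = 1.74 deg = 0.03036873 rad
dV = 2*V*sin(di/2) = 2*3661.8324*sin(0.01518436)
dV = 111.2009 m/s = 0.1112009 km/s

0.1112 km/s


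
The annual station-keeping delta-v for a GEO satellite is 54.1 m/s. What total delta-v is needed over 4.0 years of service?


dV = rate * years = 54.1 * 4.0
dV = 216.4000 m/s

216.4000 m/s


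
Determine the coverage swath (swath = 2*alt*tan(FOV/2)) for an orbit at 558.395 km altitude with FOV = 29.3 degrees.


FOV = 29.3 deg = 0.5113815 rad
swath = 2 * alt * tan(FOV/2) = 2 * 558.395 * tan(0.2556907)
swath = 2 * 558.395 * 0.2614126
swath = 291.9430 km

291.9430 km


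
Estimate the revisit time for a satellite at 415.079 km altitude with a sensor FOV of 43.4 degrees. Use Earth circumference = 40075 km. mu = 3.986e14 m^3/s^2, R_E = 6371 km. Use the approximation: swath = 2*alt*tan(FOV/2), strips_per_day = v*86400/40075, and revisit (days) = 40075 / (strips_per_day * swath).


swath = 2*415.079*tan(0.3787364) = 330.3600 km
v = sqrt(mu/r) = 7664.0652 m/s = 7.6641 km/s
strips/day = v*86400/40075 = 7.6641*86400/40075 = 16.5234
coverage/day = strips * swath = 16.5234 * 330.3600 = 5458.6701 km
revisit = 40075 / 5458.6701 = 7.3415 days

7.3415 days


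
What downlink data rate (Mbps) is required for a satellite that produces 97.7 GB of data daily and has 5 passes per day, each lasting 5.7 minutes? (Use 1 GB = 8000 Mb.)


total contact time = 5 * 5.7 * 60 = 1710.0000 s
data = 97.7 GB = 781600.0000 Mb
rate = 781600.0000 / 1710.0000 = 457.0760 Mbps

457.0760 Mbps


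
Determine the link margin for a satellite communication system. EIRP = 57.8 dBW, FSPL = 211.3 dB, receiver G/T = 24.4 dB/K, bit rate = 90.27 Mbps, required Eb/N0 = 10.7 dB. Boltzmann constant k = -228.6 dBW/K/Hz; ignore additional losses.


C/N0 = EIRP - FSPL + G/T - k = 57.8 - 211.3 + 24.4 - (-228.6)
C/N0 = 99.5000 dB-Hz
R_b = 90.27 Mbps = 9.027e+07 bps -> 10*log10(R_b) = 79.5554 dB-Hz
Eb/N0 = C/N0 - 10*log10(R_b) = 99.5000 - 79.5554 = 19.9446 dB
Margin = Eb/N0 - Eb/N0_req = 19.9446 - 10.7 = 9.2446 dB (link closes)

9.2446 dB


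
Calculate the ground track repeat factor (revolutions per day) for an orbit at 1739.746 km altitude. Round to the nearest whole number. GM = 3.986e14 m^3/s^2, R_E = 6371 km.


r = 8.110746e+06 m
T = 2*pi*sqrt(r^3/mu) = 7269.4645 s = 121.1577 min
revs/day = 1440 / 121.1577 = 11.8853
Rounded: 12 revolutions per day

12 revolutions per day


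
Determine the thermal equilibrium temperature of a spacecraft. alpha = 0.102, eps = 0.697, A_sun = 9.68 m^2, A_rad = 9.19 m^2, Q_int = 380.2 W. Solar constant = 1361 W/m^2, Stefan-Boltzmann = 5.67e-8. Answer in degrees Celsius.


Numerator = alpha*S*A_sun + Q_int = 0.102*1361*9.68 + 380.2 = 1723.9970 W
Denominator = eps*sigma*A_rad = 0.697*5.67e-8*9.19 = 3.6318788e-07 W/K^4
T^4 = 4.7468461e+09 K^4
T = 262.4831 K = -10.6669 C

-10.6669 degrees Celsius


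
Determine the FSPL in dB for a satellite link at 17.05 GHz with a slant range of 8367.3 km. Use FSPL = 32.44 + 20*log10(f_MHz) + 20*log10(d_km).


f = 17.05 GHz = 17050.0000 MHz
d = 8367.3 km
FSPL = 32.44 + 20*log10(17050.0000) + 20*log10(8367.3)
FSPL = 32.44 + 84.6345 + 78.4517
FSPL = 195.5262 dB

195.5262 dB


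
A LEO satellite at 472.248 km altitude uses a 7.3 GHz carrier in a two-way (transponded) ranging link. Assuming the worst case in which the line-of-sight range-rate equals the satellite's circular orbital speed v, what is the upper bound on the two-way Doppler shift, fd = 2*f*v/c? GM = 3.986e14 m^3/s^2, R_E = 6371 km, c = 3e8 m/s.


r = 6.843248e+06 m
v = sqrt(mu/r) = 7631.9850 m/s (worst-case radial velocity)
f = 7.3 GHz = 7.3e+09 Hz
fd = 2*f*v/c = 2*7.3e+09*7631.9850/3.0e+08
fd = 371423.2696 Hz

371423.2696 Hz


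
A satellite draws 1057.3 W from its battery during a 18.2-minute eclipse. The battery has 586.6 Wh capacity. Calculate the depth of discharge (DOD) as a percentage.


E_used = P * t / 60 = 1057.3 * 18.2 / 60 = 320.7143 Wh
DOD = E_used / E_total * 100 = 320.7143 / 586.6 * 100
DOD = 54.6734 %

54.6734 %


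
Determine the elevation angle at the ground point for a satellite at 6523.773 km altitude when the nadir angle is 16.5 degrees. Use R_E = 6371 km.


r = R_E + alt = 12894.7730 km
Law of sines in the satellite / Earth-center / ground-point triangle:
  sin(nadir)/R_E = sin(90 + el)/r  =>  cos(el) = (r/R_E)*sin(nadir)
cos(el) = (12894.7730 / 6371.0000) * sin(16.5 deg) = 0.5748412
el = arccos(0.5748412) = 54.9115 deg
(Earth-central angle = 90 - nadir - el = 18.5885 deg)

54.9115 degrees


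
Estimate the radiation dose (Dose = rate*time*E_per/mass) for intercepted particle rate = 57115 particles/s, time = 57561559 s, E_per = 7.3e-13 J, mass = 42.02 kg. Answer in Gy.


Total energy deposited = rate * time * E_per
  = 57115 * 57561559 * 7.3e-13 = 2.4000 J
Dose = E_total / mass = 2.4000 / 42.02
Dose = 0.05711492 Gy

0.0571 Gy


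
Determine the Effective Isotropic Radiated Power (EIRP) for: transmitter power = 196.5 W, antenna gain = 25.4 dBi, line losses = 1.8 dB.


Pt = 196.5 W = 22.9336 dBW
EIRP = Pt_dBW + Gt - losses = 22.9336 + 25.4 - 1.8 = 46.5336 dBW

46.5336 dBW


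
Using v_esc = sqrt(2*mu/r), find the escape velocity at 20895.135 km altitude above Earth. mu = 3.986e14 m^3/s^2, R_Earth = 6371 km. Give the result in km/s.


r = 6371.0 + 20895.135 = 27266.1350 km = 2.7266135e+07 m
v_esc = sqrt(2*mu/r) = sqrt(2*3.986e14 / 2.7266135e+07)
v_esc = 5407.1928 m/s = 5.4072 km/s

5.4072 km/s


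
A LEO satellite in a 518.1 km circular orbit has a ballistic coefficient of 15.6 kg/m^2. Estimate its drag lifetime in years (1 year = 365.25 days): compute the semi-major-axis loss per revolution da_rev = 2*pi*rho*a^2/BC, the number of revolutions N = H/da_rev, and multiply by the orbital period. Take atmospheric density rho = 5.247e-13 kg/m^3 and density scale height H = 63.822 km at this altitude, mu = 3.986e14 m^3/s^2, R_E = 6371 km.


a = R_E + alt = 6889.1000 km = 6.8891e+06 m
da_rev = 2*pi*rho*a^2/BC = 2*pi*5.247e-13*(6.8891e+06)^2/15.6 = 10.029778 m per revolution
N = H/da_rev = 63822.0000 m / 10.029778 m = 6363.2516 revolutions
P = 2*pi*sqrt(a^3/mu) = 5690.5593 s
lifetime = N*P = 6363.2516 * 5690.5593 = 3.6210461e+07 s = 419.1026 days
years = 419.1026 / 365.25 = 1.1474 years

1.1474 years


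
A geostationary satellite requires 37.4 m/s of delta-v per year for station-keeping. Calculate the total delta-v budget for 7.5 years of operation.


dV = rate * years = 37.4 * 7.5
dV = 280.5000 m/s

280.5000 m/s


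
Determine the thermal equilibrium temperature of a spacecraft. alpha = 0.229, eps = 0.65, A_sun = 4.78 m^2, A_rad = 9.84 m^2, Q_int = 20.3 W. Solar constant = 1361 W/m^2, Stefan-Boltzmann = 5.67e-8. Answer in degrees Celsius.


Numerator = alpha*S*A_sun + Q_int = 0.229*1361*4.78 + 20.3 = 1510.0778 W
Denominator = eps*sigma*A_rad = 0.65*5.67e-8*9.84 = 3.626532e-07 W/K^4
T^4 = 4.1639721e+09 K^4
T = 254.0253 K = -19.1247 C

-19.1247 degrees Celsius


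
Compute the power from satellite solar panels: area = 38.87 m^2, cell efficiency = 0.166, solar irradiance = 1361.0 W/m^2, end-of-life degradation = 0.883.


P = area * eta * S * degradation
P = 38.87 * 0.166 * 1361.0 * 0.883
P = 7754.2796 W

7754.2796 W


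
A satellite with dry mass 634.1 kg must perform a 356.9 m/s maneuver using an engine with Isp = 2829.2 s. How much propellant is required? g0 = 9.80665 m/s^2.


ve = Isp * g0 = 2829.2 * 9.80665 = 27744.974180 m/s
mass ratio = exp(dv/ve) = exp(356.9/27744.974180) = 1.01294668
m_prop = m_dry * (mr - 1) = 634.1 * (1.01294668 - 1)
m_prop = 8.2095 kg

8.2095 kg


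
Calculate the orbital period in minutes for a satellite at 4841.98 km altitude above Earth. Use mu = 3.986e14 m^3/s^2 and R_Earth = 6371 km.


r = 11212.9800 km = 1.121298e+07 m
T = 2*pi*sqrt(r^3/mu) = 2*pi*sqrt(1.4098183e+21 / 3.986e14)
T = 11816.6070 s = 196.9435 min

196.9435 minutes


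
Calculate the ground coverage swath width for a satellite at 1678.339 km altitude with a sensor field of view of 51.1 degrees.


FOV = 51.1 deg = 0.8918632 rad
swath = 2 * alt * tan(FOV/2) = 2 * 1678.339 * tan(0.4459316)
swath = 2 * 1678.339 * 0.4780472
swath = 1604.6505 km

1604.6505 km


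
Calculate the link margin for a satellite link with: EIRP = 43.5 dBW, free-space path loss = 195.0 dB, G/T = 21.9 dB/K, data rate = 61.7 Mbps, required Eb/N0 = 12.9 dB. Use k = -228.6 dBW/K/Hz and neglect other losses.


C/N0 = EIRP - FSPL + G/T - k = 43.5 - 195.0 + 21.9 - (-228.6)
C/N0 = 99.0000 dB-Hz
R_b = 61.7 Mbps = 6.17e+07 bps -> 10*log10(R_b) = 77.9029 dB-Hz
Eb/N0 = C/N0 - 10*log10(R_b) = 99.0000 - 77.9029 = 21.0971 dB
Margin = Eb/N0 - Eb/N0_req = 21.0971 - 12.9 = 8.1971 dB (link closes)

8.1971 dB


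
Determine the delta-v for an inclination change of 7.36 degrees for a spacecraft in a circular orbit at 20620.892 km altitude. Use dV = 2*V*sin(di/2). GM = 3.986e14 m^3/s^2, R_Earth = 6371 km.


r = 26991.8920 km = 2.6991892e+07 m
V = sqrt(mu/r) = 3842.8372 m/s
di = 7.36 deg = 0.1284562 rad
dV = 2*V*sin(di/2) = 2*3842.8372*sin(0.06422812)
dV = 493.2971 m/s = 0.4932971 km/s

0.4933 km/s


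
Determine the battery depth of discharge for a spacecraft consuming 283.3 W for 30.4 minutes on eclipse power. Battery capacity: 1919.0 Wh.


E_used = P * t / 60 = 283.3 * 30.4 / 60 = 143.5387 Wh
DOD = E_used / E_total * 100 = 143.5387 / 1919.0 * 100
DOD = 7.4799 %

7.4799 %


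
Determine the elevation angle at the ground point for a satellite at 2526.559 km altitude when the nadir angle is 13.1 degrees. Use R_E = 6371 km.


r = R_E + alt = 8897.5590 km
Law of sines in the satellite / Earth-center / ground-point triangle:
  sin(nadir)/R_E = sin(90 + el)/r  =>  cos(el) = (r/R_E)*sin(nadir)
cos(el) = (8897.5590 / 6371.0000) * sin(13.1 deg) = 0.3165348
el = arccos(0.3165348) = 71.5465 deg
(Earth-central angle = 90 - nadir - el = 5.3535 deg)

71.5465 degrees


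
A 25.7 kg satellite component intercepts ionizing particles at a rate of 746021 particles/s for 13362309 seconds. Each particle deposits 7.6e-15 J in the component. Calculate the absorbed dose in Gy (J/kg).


Total energy deposited = rate * time * E_per
  = 746021 * 13362309 * 7.6e-15 = 0.07576108 J
Dose = E_total / mass = 0.07576108 / 25.7
Dose = 0.002947902 Gy

0.0029 Gy


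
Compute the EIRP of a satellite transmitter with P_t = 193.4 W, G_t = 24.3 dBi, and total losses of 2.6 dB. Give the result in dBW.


Pt = 193.4 W = 22.8646 dBW
EIRP = Pt_dBW + Gt - losses = 22.8646 + 24.3 - 2.6 = 44.5646 dBW

44.5646 dBW


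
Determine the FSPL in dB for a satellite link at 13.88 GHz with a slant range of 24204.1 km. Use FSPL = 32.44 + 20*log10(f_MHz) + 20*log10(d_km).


f = 13.88 GHz = 13880.0000 MHz
d = 24204.1 km
FSPL = 32.44 + 20*log10(13880.0000) + 20*log10(24204.1)
FSPL = 32.44 + 82.8478 + 87.6778
FSPL = 202.9656 dB

202.9656 dB


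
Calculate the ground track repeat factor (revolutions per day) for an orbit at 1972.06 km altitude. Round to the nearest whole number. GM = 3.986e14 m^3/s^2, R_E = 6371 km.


r = 8.34306e+06 m
T = 2*pi*sqrt(r^3/mu) = 7584.0165 s = 126.4003 min
revs/day = 1440 / 126.4003 = 11.3924
Rounded: 11 revolutions per day

11 revolutions per day


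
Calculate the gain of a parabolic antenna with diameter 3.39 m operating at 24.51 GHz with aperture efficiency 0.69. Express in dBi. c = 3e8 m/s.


lambda = c/f = 3e8 / 2.451e+10 = 0.0122399 m
G = eta*(pi*D/lambda)^2 = 0.69*(pi*3.39/0.0122399)^2
G = 522386.9819 (linear)
G = 10*log10(522386.9819) = 57.1799 dBi

57.1799 dBi


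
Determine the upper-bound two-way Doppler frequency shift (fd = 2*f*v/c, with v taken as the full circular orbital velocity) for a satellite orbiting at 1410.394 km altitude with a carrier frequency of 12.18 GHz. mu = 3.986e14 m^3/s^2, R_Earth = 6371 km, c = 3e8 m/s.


r = 7.781394e+06 m
v = sqrt(mu/r) = 7157.1471 m/s (worst-case radial velocity)
f = 12.18 GHz = 1.218e+10 Hz
fd = 2*f*v/c = 2*1.218e+10*7157.1471/3.0e+08
fd = 581160.3458 Hz

581160.3458 Hz


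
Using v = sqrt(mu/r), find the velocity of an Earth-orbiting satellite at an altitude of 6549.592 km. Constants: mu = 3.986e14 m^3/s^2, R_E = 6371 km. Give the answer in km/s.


r = R_E + alt = 6371.0 + 6549.592 = 12920.5920 km = 1.2920592e+07 m
v = sqrt(mu/r) = sqrt(3.986e14 / 1.2920592e+07) = 5554.2758 m/s = 5.5543 km/s

5.5543 km/s


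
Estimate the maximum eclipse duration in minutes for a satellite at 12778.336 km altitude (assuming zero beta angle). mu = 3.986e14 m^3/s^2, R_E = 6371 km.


r = 19149.3360 km
T = 439.5321 min
Eclipse fraction = arcsin(R_E/r)/pi = arcsin(6371.0000/19149.3360)/pi
= arcsin(0.3327008)/pi = 0.1079599
Eclipse duration = 0.1079599 * 439.5321 = 47.4518 min

47.4518 minutes


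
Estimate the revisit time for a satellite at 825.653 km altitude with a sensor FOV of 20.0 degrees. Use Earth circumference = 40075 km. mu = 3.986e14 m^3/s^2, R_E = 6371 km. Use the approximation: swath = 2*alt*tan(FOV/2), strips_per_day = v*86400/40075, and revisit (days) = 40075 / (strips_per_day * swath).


swath = 2*825.653*tan(0.1745329) = 291.1698 km
v = sqrt(mu/r) = 7442.2348 m/s = 7.4422 km/s
strips/day = v*86400/40075 = 7.4422*86400/40075 = 16.0451
coverage/day = strips * swath = 16.0451 * 291.1698 = 4671.8609 km
revisit = 40075 / 4671.8609 = 8.5780 days

8.5780 days


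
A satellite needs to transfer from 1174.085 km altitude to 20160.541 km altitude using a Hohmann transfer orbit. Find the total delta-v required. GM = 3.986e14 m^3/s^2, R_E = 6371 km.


r1 = 7545.0850 km = 7.545085e+06 m
r2 = 26531.5410 km = 2.6531541e+07 m
dv1 = sqrt(mu/r1)*(sqrt(2*r2/(r1+r2)) - 1) = 1801.5797 m/s
dv2 = sqrt(mu/r2)*(1 - sqrt(2*r1/(r1+r2))) = 1296.7068 m/s
total dv = |dv1| + |dv2| = 1801.5797 + 1296.7068 = 3098.2865 m/s = 3.0983 km/s

3.0983 km/s


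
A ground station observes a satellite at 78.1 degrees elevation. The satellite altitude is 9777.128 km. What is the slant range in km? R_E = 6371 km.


h = 9777.128 km, el = 78.1 deg
d = -R_E*sin(el) + sqrt((R_E*sin(el))^2 + 2*R_E*h + h^2)
d = -6371.0000*sin(1.3631) + sqrt((6371.0000*0.978509)^2 + 2*6371.0000*9777.128 + 9777.128^2)
d = 9860.5196 km

9860.5196 km


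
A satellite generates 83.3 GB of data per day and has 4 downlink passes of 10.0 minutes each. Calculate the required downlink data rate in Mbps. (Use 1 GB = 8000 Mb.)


total contact time = 4 * 10.0 * 60 = 2400.0000 s
data = 83.3 GB = 666400.0000 Mb
rate = 666400.0000 / 2400.0000 = 277.6667 Mbps

277.6667 Mbps


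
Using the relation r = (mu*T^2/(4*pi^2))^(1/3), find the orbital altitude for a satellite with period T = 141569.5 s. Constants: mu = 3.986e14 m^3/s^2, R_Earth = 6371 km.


T = 141569.5 s
r = (mu*T^2/(4*pi^2))^(1/3) = (3.986e14 * 141569.5^2 / (4*pi^2))^(1/3)
r = 5.8709131e+07 m = 58709.1309 km
alt = r - R_E = 58709.1309 - 6371 = 52338.1309 km

52338.1309 km


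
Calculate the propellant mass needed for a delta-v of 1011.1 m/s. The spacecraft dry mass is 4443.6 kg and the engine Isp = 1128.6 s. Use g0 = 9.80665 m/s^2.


ve = Isp * g0 = 1128.6 * 9.80665 = 11067.785190 m/s
mass ratio = exp(dv/ve) = exp(1011.1/11067.785190) = 1.09565814
m_prop = m_dry * (mr - 1) = 4443.6 * (1.09565814 - 1)
m_prop = 425.0665 kg

425.0665 kg


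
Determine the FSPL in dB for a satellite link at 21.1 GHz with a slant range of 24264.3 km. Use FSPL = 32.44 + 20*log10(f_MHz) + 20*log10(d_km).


f = 21.1 GHz = 21100.0000 MHz
d = 24264.3 km
FSPL = 32.44 + 20*log10(21100.0000) + 20*log10(24264.3)
FSPL = 32.44 + 86.4856 + 87.6994
FSPL = 206.6250 dB

206.6250 dB


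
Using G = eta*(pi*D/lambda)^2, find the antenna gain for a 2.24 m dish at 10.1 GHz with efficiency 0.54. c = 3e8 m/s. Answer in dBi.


lambda = c/f = 3e8 / 1.01e+10 = 0.02970297 m
G = eta*(pi*D/lambda)^2 = 0.54*(pi*2.24/0.02970297)^2
G = 30310.2683 (linear)
G = 10*log10(30310.2683) = 44.8159 dBi

44.8159 dBi


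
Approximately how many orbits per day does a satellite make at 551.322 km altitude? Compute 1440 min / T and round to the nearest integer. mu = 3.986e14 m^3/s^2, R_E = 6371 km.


r = 6.922322e+06 m
T = 2*pi*sqrt(r^3/mu) = 5731.7721 s = 95.5295 min
revs/day = 1440 / 95.5295 = 15.0739
Rounded: 15 revolutions per day

15 revolutions per day


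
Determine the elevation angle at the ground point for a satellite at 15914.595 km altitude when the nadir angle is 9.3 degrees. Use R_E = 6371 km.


r = R_E + alt = 22285.5950 km
Law of sines in the satellite / Earth-center / ground-point triangle:
  sin(nadir)/R_E = sin(90 + el)/r  =>  cos(el) = (r/R_E)*sin(nadir)
cos(el) = (22285.5950 / 6371.0000) * sin(9.3 deg) = 0.565286
el = arccos(0.565286) = 55.5778 deg
(Earth-central angle = 90 - nadir - el = 25.1222 deg)

55.5778 degrees


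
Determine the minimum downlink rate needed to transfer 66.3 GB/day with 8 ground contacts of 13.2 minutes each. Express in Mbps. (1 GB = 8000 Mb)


total contact time = 8 * 13.2 * 60 = 6336.0000 s
data = 66.3 GB = 530400.0000 Mb
rate = 530400.0000 / 6336.0000 = 83.7121 Mbps

83.7121 Mbps


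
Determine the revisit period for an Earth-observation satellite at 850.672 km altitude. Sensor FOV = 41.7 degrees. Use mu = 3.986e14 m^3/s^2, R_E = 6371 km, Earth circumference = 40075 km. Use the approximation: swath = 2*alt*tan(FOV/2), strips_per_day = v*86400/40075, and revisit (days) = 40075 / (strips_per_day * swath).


swath = 2*850.672*tan(0.3639011) = 647.9795 km
v = sqrt(mu/r) = 7429.3320 m/s = 7.4293 km/s
strips/day = v*86400/40075 = 7.4293*86400/40075 = 16.0173
coverage/day = strips * swath = 16.0173 * 647.9795 = 10378.8975 km
revisit = 40075 / 10378.8975 = 3.8612 days

3.8612 days


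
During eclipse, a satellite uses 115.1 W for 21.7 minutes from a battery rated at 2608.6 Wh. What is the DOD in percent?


E_used = P * t / 60 = 115.1 * 21.7 / 60 = 41.6278 Wh
DOD = E_used / E_total * 100 = 41.6278 / 2608.6 * 100
DOD = 1.5958 %

1.5958 %


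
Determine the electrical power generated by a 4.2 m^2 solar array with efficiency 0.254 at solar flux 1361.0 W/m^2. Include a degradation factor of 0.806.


P = area * eta * S * degradation
P = 4.2 * 0.254 * 1361.0 * 0.806
P = 1170.2433 W

1170.2433 W


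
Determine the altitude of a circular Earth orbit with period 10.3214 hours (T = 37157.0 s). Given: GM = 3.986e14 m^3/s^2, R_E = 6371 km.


T = 37157.0 s
r = (mu*T^2/(4*pi^2))^(1/3) = (3.986e14 * 37157.0^2 / (4*pi^2))^(1/3)
r = 2.406687e+07 m = 24066.8701 km
alt = r - R_E = 24066.8701 - 6371 = 17695.8701 km

17695.8701 km


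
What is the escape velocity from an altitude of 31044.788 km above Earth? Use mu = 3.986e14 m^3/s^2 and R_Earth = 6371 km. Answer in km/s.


r = 6371.0 + 31044.788 = 37415.7880 km = 3.7415788e+07 m
v_esc = sqrt(2*mu/r) = sqrt(2*3.986e14 / 3.7415788e+07)
v_esc = 4615.8979 m/s = 4.6159 km/s

4.6159 km/s


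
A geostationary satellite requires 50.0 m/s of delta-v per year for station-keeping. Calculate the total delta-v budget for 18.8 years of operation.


dV = rate * years = 50.0 * 18.8
dV = 940.0000 m/s

940.0000 m/s


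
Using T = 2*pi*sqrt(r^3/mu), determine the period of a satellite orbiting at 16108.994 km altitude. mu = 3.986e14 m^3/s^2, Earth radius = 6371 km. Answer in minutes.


r = 22479.9940 km = 2.2479994e+07 m
T = 2*pi*sqrt(r^3/mu) = 2*pi*sqrt(1.1360268e+22 / 3.986e14)
T = 33543.2785 s = 559.0546 min

559.0546 minutes


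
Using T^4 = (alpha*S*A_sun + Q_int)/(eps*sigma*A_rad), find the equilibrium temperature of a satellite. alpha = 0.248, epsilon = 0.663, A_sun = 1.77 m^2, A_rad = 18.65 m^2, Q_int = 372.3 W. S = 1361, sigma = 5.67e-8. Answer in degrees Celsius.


Numerator = alpha*S*A_sun + Q_int = 0.248*1361*1.77 + 372.3 = 969.7246 W
Denominator = eps*sigma*A_rad = 0.663*5.67e-8*18.65 = 7.0109267e-07 W/K^4
T^4 = 1.3831618e+09 K^4
T = 192.8494 K = -80.3006 C

-80.3006 degrees Celsius


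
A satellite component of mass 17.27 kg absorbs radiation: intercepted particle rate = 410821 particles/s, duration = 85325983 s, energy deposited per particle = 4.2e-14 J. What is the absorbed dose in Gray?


Total energy deposited = rate * time * E_per
  = 410821 * 85325983 * 4.2e-14 = 1.4723 J
Dose = E_total / mass = 1.4723 / 17.27
Dose = 0.08524931 Gy

0.0852 Gy


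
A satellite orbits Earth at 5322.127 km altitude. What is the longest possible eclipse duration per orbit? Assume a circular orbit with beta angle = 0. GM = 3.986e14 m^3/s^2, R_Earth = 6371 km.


r = 11693.1270 km
T = 209.7278 min
Eclipse fraction = arcsin(R_E/r)/pi = arcsin(6371.0000/11693.1270)/pi
= arcsin(0.54485)/pi = 0.1834134
Eclipse duration = 0.1834134 * 209.7278 = 38.4669 min

38.4669 minutes


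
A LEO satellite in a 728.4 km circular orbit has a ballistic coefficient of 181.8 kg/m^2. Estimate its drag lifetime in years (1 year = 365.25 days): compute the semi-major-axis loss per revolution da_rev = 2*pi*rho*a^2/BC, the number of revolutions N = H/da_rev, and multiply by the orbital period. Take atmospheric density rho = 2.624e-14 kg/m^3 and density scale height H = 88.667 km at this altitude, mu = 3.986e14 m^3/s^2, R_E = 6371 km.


a = R_E + alt = 7099.4000 km = 7.0994e+06 m
da_rev = 2*pi*rho*a^2/BC = 2*pi*2.624e-14*(7.0994e+06)^2/181.8 = 0.0457080941 m per revolution
N = H/da_rev = 88667.0000 m / 0.0457080941 m = 1.9398534e+06 revolutions
P = 2*pi*sqrt(a^3/mu) = 5953.1070 s
lifetime = N*P = 1.9398534e+06 * 5953.1070 = 1.1548155e+10 s = 133659.1977 days
years = 133659.1977 / 365.25 = 365.9389 years

365.9389 years


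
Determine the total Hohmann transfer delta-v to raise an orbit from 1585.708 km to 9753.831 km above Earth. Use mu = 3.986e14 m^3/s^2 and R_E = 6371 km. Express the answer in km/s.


r1 = 7956.7080 km = 7.956708e+06 m
r2 = 16124.8310 km = 1.6124831e+07 m
dv1 = sqrt(mu/r1)*(sqrt(2*r2/(r1+r2)) - 1) = 1112.8666 m/s
dv2 = sqrt(mu/r2)*(1 - sqrt(2*r1/(r1+r2))) = 930.2167 m/s
total dv = |dv1| + |dv2| = 1112.8666 + 930.2167 = 2043.0833 m/s = 2.0431 km/s

2.0431 km/s


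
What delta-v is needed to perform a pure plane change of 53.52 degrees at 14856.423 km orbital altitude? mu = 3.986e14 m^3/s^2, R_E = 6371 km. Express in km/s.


r = 21227.4230 km = 2.1227423e+07 m
V = sqrt(mu/r) = 4333.3125 m/s
di = 53.52 deg = 0.9341002 rad
dV = 2*V*sin(di/2) = 2*4333.3125*sin(0.4670501)
dV = 3902.1851 m/s = 3.9022 km/s

3.9022 km/s


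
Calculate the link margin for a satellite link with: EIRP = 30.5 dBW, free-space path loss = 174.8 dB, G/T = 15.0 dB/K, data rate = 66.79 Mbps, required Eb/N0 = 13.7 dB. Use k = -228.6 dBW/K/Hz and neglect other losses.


C/N0 = EIRP - FSPL + G/T - k = 30.5 - 174.8 + 15.0 - (-228.6)
C/N0 = 99.3000 dB-Hz
R_b = 66.79 Mbps = 6.679e+07 bps -> 10*log10(R_b) = 78.2471 dB-Hz
Eb/N0 = C/N0 - 10*log10(R_b) = 99.3000 - 78.2471 = 21.0529 dB
Margin = Eb/N0 - Eb/N0_req = 21.0529 - 13.7 = 7.3529 dB (link closes)

7.3529 dB


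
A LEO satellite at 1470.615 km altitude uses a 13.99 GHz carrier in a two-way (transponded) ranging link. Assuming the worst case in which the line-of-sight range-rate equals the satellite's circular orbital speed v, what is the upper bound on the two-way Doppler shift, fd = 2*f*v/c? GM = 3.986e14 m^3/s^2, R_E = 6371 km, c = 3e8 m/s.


r = 7.841615e+06 m
v = sqrt(mu/r) = 7129.6119 m/s (worst-case radial velocity)
f = 13.99 GHz = 1.399e+10 Hz
fd = 2*f*v/c = 2*1.399e+10*7129.6119/3.0e+08
fd = 664955.1358 Hz

664955.1358 Hz


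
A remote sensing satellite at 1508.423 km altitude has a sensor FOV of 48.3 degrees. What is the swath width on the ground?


FOV = 48.3 deg = 0.842994 rad
swath = 2 * alt * tan(FOV/2) = 2 * 1508.423 * tan(0.421497)
swath = 2 * 1508.423 * 0.4483693
swath = 1352.6612 km

1352.6612 km


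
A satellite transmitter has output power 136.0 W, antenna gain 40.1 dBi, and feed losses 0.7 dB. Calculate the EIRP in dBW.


Pt = 136.0 W = 21.3354 dBW
EIRP = Pt_dBW + Gt - losses = 21.3354 + 40.1 - 0.7 = 60.7354 dBW

60.7354 dBW


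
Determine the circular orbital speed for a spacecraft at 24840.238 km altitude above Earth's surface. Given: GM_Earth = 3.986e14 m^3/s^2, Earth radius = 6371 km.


r = R_E + alt = 6371.0 + 24840.238 = 31211.2380 km = 3.1211238e+07 m
v = sqrt(mu/r) = sqrt(3.986e14 / 3.1211238e+07) = 3573.6593 m/s = 3.5737 km/s

3.5737 km/s


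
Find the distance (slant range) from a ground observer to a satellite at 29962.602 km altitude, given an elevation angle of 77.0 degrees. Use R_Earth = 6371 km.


h = 29962.602 km, el = 77.0 deg
d = -R_E*sin(el) + sqrt((R_E*sin(el))^2 + 2*R_E*h + h^2)
d = -6371.0000*sin(1.3439) + sqrt((6371.0000*0.9743701)^2 + 2*6371.0000*29962.602 + 29962.602^2)
d = 30097.6141 km

30097.6141 km


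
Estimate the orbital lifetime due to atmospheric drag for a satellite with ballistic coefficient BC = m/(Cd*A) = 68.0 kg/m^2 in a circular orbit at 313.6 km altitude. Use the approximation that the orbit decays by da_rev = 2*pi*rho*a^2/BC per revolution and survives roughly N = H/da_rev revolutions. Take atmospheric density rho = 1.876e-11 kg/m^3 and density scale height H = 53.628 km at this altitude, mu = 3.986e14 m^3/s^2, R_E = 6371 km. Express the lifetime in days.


a = R_E + alt = 6684.6000 km = 6.6846e+06 m
da_rev = 2*pi*rho*a^2/BC = 2*pi*1.876e-11*(6.6846e+06)^2/68.0 = 77.455924 m per revolution
N = H/da_rev = 53628.0000 m / 77.455924 m = 692.3680 revolutions
P = 2*pi*sqrt(a^3/mu) = 5439.0664 s
lifetime = N*P = 692.3680 * 5439.0664 = 3.7658353e+06 s = 43.5861 days

43.5861 days


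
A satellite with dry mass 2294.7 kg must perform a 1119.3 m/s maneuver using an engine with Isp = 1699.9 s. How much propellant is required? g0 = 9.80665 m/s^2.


ve = Isp * g0 = 1699.9 * 9.80665 = 16670.324335 m/s
mass ratio = exp(dv/ve) = exp(1119.3/16670.324335) = 1.06944868
m_prop = m_dry * (mr - 1) = 2294.7 * (1.06944868 - 1)
m_prop = 159.3639 kg

159.3639 kg


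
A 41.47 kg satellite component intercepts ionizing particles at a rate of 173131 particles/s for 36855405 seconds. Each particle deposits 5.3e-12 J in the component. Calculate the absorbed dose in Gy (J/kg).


Total energy deposited = rate * time * E_per
  = 173131 * 36855405 * 5.3e-12 = 33.8183 J
Dose = E_total / mass = 33.8183 / 41.47
Dose = 0.8154885 Gy

0.8155 Gy


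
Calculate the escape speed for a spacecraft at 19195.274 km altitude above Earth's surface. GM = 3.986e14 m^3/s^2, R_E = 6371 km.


r = 6371.0 + 19195.274 = 25566.2740 km = 2.5566274e+07 m
v_esc = sqrt(2*mu/r) = sqrt(2*3.986e14 / 2.5566274e+07)
v_esc = 5584.0581 m/s = 5.5841 km/s

5.5841 km/s


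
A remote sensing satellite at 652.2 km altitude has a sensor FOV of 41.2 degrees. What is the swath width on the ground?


FOV = 41.2 deg = 0.7190757 rad
swath = 2 * alt * tan(FOV/2) = 2 * 652.2 * tan(0.3595378)
swath = 2 * 652.2 * 0.3758753
swath = 490.2917 km

490.2917 km
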